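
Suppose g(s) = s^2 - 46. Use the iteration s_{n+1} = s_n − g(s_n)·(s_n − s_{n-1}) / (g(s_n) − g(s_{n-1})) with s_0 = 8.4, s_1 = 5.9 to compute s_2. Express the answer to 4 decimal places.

6.6825

g(8.4) = 24.560000, g(5.9) = -11.190000
s_2 = 5.900000 − (-11.190000)·(5.900000 − 8.400000) / (-11.190000 − 24.560000) = 5.900000 − (27.975000)/(-35.750000) = 6.682517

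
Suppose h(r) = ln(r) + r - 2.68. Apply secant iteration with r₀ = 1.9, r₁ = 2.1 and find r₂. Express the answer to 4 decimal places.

h(1.9) = -0.138146, h(2.1) = 0.161937
r₂ = 2.100000 − 0.161937·(2.100000 − 1.900000) / (0.161937 − (-0.138146)) = 2.100000 − (0.032387)/(0.300083) = 1.992072

1.9921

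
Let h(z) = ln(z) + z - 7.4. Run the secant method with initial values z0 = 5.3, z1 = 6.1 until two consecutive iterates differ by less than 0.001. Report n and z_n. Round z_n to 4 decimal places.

h(5.3) = -0.432293, h(6.1) = 0.508289
z2 = 6.100000 − 0.508289·(0.800000)/(0.940582) = 5.667681;  |Δ| = 0.432319
h(5.667681) = 0.002462
z3 = 5.667681 − 0.002462·(-0.432319)/(-0.505827) = 5.665578;  |Δ| = 0.002104
h(5.665578) = -0.000014
z4 = 5.665578 − (-0.000014)·(-0.002104)/(-0.002475) = 5.665589;  |Δ| = 0.000012
|z4 − z3| = 0.000012 < 0.001

n = 4, z_n = 5.6656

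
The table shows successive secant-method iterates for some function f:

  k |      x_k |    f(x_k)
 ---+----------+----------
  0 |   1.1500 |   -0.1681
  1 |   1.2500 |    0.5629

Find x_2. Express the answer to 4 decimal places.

1.1730

x_2 = 1.2500 − 0.5629·(1.2500 − 1.1500) / (0.5629 − (-0.1681))
   = 1.2500 − (0.056290)/(0.731000) = 1.172996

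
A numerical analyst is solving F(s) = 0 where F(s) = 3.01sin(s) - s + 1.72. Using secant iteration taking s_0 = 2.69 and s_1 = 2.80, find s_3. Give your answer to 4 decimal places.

2.7813

F(2.69) = 0.343561, F(2.80) = -0.071686
s_2 = 2.800000 − (-0.071686)·(2.800000 − 2.690000) / (-0.071686 − 0.343561) = 2.800000 − (-0.007885)/(-0.415247) = 2.781010
F(2.781010) = 0.000976
s_3 = 2.781010 − 0.000976·(2.781010 − 2.800000) / (0.000976 − (-0.071686)) = 2.781010 − (-0.000019)/(0.072661) = 2.781265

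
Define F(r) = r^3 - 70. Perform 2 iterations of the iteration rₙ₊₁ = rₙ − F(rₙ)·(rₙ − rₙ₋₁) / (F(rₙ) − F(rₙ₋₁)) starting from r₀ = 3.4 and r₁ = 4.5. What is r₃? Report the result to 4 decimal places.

F(3.4) = -30.696000, F(4.5) = 21.125000
r₂ = 4.500000 − 21.125000·(4.500000 − 3.400000) / (21.125000 − (-30.696000)) = 4.500000 − (23.237500)/(51.821000) = 4.051581
F(4.051581) = -3.492028
r₃ = 4.051581 − (-3.492028)·(4.051581 − 4.500000) / (-3.492028 − 21.125000) = 4.051581 − (1.565890)/(-24.617028) = 4.115191

4.1152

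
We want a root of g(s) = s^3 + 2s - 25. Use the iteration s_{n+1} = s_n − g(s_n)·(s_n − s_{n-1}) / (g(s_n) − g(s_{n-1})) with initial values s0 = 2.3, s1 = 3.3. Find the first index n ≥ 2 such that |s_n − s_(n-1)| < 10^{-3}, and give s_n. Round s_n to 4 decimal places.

n = 5, s_n = 2.6965

g(2.3) = -8.233000, g(3.3) = 17.537000
s2 = 3.300000 − 17.537000·(1.000000)/(25.770000) = 2.619480;  |Δ| = 0.680520
g(2.619480) = -1.787018
s3 = 2.619480 − (-1.787018)·(-0.680520)/(-19.324018) = 2.682412;  |Δ| = 0.062932
g(2.682412) = -0.334322
s4 = 2.682412 − (-0.334322)·(0.062932)/(1.452696) = 2.696895;  |Δ| = 0.014483
g(2.696895) = 0.008968
s5 = 2.696895 − 0.008968·(0.014483)/(0.343290) = 2.696517;  |Δ| = 0.000378
|s5 − s4| = 0.000378 < 10^{-3}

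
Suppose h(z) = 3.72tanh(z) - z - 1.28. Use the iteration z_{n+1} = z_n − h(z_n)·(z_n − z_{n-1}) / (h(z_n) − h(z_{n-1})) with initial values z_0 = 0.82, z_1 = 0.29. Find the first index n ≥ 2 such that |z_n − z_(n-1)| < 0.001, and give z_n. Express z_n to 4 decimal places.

n = 5, z_n = 0.5324

h(0.82) = 0.411260, h(0.29) = -0.520458
z_2 = 0.290000 − (-0.520458)·(-0.530000)/(-0.931718) = 0.586058;  |Δ| = 0.296058
h(0.586058) = 0.094586
z_3 = 0.586058 − 0.094586·(0.296058)/(0.615044) = 0.540529;  |Δ| = 0.045530
h(0.540529) = 0.014875
z_4 = 0.540529 − 0.014875·(-0.045530)/(-0.079711) = 0.532032;  |Δ| = 0.008496
h(0.532032) = -0.000641
z_5 = 0.532032 − (-0.000641)·(-0.008496)/(-0.015516) = 0.532383;  |Δ| = 0.000351
|z_5 − z_4| = 0.000351 < 0.001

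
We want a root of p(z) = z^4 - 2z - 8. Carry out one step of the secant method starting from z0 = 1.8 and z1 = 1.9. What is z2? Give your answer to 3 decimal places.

1.847

p(1.8) = -1.10240, p(1.9) = 1.23210
z2 = 1.90000 − 1.23210·(1.90000 − 1.80000) / (1.23210 − (-1.10240)) = 1.90000 − (0.12321)/(2.33450) = 1.84722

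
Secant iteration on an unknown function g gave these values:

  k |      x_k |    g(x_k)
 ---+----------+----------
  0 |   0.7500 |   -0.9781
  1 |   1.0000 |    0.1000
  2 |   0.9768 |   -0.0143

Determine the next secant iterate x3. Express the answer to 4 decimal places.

0.9797

x3 = 0.9768 − (-0.0143)·(0.9768 − 1.0000) / (-0.0143 − 0.1000)
   = 0.9768 − (0.000332)/(-0.114300) = 0.979703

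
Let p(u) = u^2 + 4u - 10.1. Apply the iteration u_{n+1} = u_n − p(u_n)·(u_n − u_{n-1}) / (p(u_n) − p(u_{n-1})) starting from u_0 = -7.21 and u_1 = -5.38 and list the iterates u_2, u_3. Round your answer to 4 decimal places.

p(-7.21) = 13.044100, p(-5.38) = -2.675600
u_2 = -5.380000 − (-2.675600)·(-5.380000 − (-7.210000)) / (-2.675600 − 13.044100) = -5.380000 − (-4.896348)/(-15.719700) = -5.691478
p(-5.691478) = -0.472987
u_3 = -5.691478 − (-0.472987)·(-5.691478 − (-5.380000)) / (-0.472987 − (-2.675600)) = -5.691478 − (0.147325)/(2.202613) = -5.758365

-5.6915, -5.7584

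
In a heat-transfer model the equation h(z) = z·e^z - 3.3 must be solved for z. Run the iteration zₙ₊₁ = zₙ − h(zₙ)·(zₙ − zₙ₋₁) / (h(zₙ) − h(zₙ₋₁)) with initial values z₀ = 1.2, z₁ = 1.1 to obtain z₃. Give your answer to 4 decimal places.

h(1.2) = 0.684140, h(1.1) = 0.004583
z₂ = 1.100000 − 0.004583·(1.100000 − 1.200000) / (0.004583 − 0.684140) = 1.100000 − (-0.000458)/(-0.679558) = 1.099326
h(1.099326) = 0.000330
z₃ = 1.099326 − 0.000330·(1.099326 − 1.100000) / (0.000330 − 0.004583) = 1.099326 − (0.000000)/(-0.004252) = 1.099273

1.0993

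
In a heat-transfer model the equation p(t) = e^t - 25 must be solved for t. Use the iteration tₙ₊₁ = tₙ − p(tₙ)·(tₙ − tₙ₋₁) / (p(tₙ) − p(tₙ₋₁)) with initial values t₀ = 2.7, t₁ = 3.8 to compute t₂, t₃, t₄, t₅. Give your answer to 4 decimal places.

3.0733, 3.1799, 3.2218, 3.2188

p(2.7) = -10.120268, p(3.8) = 19.701184
t₂ = 3.800000 − 19.701184·(3.800000 − 2.700000) / (19.701184 − (-10.120268)) = 3.800000 − (21.671303)/(29.821453) = 3.073298
p(3.073298) = -3.386930
t₃ = 3.073298 − (-3.386930)·(3.073298 − 3.800000) / (-3.386930 − 19.701184) = 3.073298 − (2.461288)/(-23.088115) = 3.179902
p(3.179902) = -0.955595
t₄ = 3.179902 − (-0.955595)·(3.179902 − 3.073298) / (-0.955595 − (-3.386930)) = 3.179902 − (-0.101870)/(2.431335) = 3.221801
p(3.221801) = 0.073243
t₅ = 3.221801 − 0.073243·(3.221801 − 3.179902) / (0.073243 − (-0.955595)) = 3.221801 − (0.003069)/(1.028838) = 3.218818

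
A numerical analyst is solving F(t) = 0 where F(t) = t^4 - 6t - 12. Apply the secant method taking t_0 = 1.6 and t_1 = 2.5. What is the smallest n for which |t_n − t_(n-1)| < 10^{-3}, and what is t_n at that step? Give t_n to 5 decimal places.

F(1.6) = -15.0464000, F(2.5) = 12.0625000
t_2 = 2.5000000 − 12.0625000·(0.9000000)/(27.1089000) = 2.0995319;  |Δ| = 0.4004681
F(2.0995319) = -5.1664263
t_3 = 2.0995319 − (-5.1664263)·(-0.4004681)/(-17.2289263) = 2.2196200;  |Δ| = 0.1200881
F(2.2196200) = -1.0452201
t_4 = 2.2196200 − (-1.0452201)·(0.1200881)/(4.1212062) = 2.2500767;  |Δ| = 0.0304567
F(2.2500767) = 0.1319418
t_5 = 2.2500767 − 0.1319418·(0.0304567)/(1.1771619) = 2.2466630;  |Δ| = 0.0034137
F(2.2466630) = -0.0027763
t_6 = 2.2466630 − (-0.0027763)·(-0.0034137)/(-0.1347181) = 2.2467333;  |Δ| = 0.0000704
|t_6 − t_5| = 0.0000704 < 10^{-3}

n = 6, t_n = 2.24673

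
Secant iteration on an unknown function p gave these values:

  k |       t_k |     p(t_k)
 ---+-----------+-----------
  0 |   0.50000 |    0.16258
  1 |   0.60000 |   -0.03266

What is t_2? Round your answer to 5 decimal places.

0.58327

t_2 = 0.60000 − (-0.03266)·(0.60000 − 0.50000) / (-0.03266 − 0.16258)
   = 0.60000 − (-0.0032660)/(-0.1952400) = 0.5832719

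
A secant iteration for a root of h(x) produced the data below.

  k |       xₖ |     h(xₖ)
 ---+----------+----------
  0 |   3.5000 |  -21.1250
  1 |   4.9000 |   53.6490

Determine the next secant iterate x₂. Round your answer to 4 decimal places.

x₂ = 4.9000 − 53.6490·(4.9000 − 3.5000) / (53.6490 − (-21.1250))
   = 4.9000 − (75.108600)/(74.774000) = 3.895525

3.8955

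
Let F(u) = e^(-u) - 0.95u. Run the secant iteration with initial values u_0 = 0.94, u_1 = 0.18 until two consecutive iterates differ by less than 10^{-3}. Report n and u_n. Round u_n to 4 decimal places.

n = 5, u_n = 0.5859

F(0.94) = -0.502372, F(0.18) = 0.664270
u_2 = 0.180000 − 0.664270·(-0.760000)/(1.166642) = 0.612734;  |Δ| = 0.432734
F(0.612734) = -0.040229
u_3 = 0.612734 − (-0.040229)·(0.432734)/(-0.704500) = 0.588023;  |Δ| = 0.024711
F(0.588023) = -0.003198
u_4 = 0.588023 − (-0.003198)·(-0.024711)/(0.037032) = 0.585889;  |Δ| = 0.002134
F(0.585889) = 0.000016
u_5 = 0.585889 − 0.000016·(-0.002134)/(0.003213) = 0.585900;  |Δ| = 0.000010
|u_5 − u_4| = 0.000010 < 10^{-3}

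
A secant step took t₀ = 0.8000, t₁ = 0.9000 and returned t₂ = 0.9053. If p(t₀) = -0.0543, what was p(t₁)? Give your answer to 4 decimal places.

The secant line through (0.8000, -0.0543) and (0.9000, p(t₁)) crosses zero at t₂ = 0.9053.
So (0.8000, -0.0543), (0.9000, p(t₁)), (0.9053, 0) are collinear:
p(t₁) = -0.0543 · (0.9000 − 0.9053) / (0.8000 − 0.9053) = -0.0543 · (-0.005300)/(-0.105300) = -0.002733

-0.0027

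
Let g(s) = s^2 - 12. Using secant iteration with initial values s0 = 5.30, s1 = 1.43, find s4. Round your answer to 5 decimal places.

g(5.30) = 16.0900000, g(1.43) = -9.9551000
s2 = 1.4300000 − (-9.9551000)·(1.4300000 − 5.3000000) / (-9.9551000 − 16.0900000) = 1.4300000 − (38.5262370)/(-26.0451000) = 2.9092125
g(2.9092125) = -3.5364827
s3 = 2.9092125 − (-3.5364827)·(2.9092125 − 1.4300000) / (-3.5364827 − (-9.9551000)) = 2.9092125 − (-5.2312094)/(6.4186173) = 3.7242181
g(3.7242181) = 1.8698008
s4 = 3.7242181 − 1.8698008·(3.7242181 − 2.9092125) / (1.8698008 − (-3.5364827)) = 3.7242181 − (1.5238982)/(5.4062835) = 3.4423428

3.44234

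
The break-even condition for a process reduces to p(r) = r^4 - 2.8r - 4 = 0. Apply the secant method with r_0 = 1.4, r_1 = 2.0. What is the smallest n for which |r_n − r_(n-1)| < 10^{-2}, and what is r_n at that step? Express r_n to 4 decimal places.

n = 5, r_n = 1.7236

p(1.4) = -4.078400, p(2.0) = 6.400000
r_2 = 2.000000 − 6.400000·(0.600000)/(10.478400) = 1.633532;  |Δ| = 0.366468
p(1.633532) = -1.453390
r_3 = 1.633532 − (-1.453390)·(-0.366468)/(-7.853390) = 1.701352;  |Δ| = 0.067821
p(1.701352) = -0.385078
r_4 = 1.701352 − (-0.385078)·(0.067821)/(1.068313) = 1.725799;  |Δ| = 0.024446
p(1.725799) = 0.038516
r_5 = 1.725799 − 0.038516·(0.024446)/(0.423594) = 1.723576;  |Δ| = 0.002223
|r_5 − r_4| = 0.002223 < 10^{-2}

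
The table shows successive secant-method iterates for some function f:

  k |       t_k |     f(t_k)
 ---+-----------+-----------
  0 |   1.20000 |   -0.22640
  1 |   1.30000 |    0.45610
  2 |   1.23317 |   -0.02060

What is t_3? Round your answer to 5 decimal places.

1.23606

t_3 = 1.23317 − (-0.02060)·(1.23317 − 1.30000) / (-0.02060 − 0.45610)
   = 1.23317 − (0.0013767)/(-0.4767000) = 1.2360580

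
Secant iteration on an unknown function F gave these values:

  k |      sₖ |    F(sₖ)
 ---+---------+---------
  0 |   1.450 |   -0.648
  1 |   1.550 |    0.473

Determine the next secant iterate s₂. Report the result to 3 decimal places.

1.508

s₂ = 1.550 − 0.473·(1.550 − 1.450) / (0.473 − (-0.648))
   = 1.550 − (0.04730)/(1.12100) = 1.50781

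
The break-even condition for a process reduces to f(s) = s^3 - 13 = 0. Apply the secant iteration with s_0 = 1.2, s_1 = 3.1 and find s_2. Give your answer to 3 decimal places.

1.963

f(1.2) = -11.27200, f(3.1) = 16.79100
s_2 = 3.10000 − 16.79100·(3.10000 − 1.20000) / (16.79100 − (-11.27200)) = 3.10000 − (31.90290)/(28.06300) = 1.96317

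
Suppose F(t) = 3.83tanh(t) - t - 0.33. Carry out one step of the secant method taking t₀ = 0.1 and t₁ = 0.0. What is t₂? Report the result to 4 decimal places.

F(0.1) = -0.048272, F(0.0) = -0.330000
t₂ = 0.000000 − (-0.330000)·(0.000000 − 0.100000) / (-0.330000 − (-0.048272)) = 0.000000 − (0.033000)/(-0.281728) = 0.117134

0.1171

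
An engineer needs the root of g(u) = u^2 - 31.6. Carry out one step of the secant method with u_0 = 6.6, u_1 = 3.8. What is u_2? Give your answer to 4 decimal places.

5.4500

g(6.6) = 11.960000, g(3.8) = -17.160000
u_2 = 3.800000 − (-17.160000)·(3.800000 − 6.600000) / (-17.160000 − 11.960000) = 3.800000 − (48.048000)/(-29.120000) = 5.450000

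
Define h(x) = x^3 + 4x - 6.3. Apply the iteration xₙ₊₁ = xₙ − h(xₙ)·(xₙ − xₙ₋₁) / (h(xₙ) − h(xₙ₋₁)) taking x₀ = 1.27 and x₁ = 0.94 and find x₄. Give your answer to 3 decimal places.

h(1.27) = 0.82838, h(0.94) = -1.70942
x₂ = 0.94000 − (-1.70942)·(0.94000 − 1.27000) / (-1.70942 − 0.82838) = 0.94000 − (0.56411)/(-2.53780) = 1.16228
h(1.16228) = -0.08075
x₃ = 1.16228 − (-0.08075)·(1.16228 − 0.94000) / (-0.08075 − (-1.70942)) = 1.16228 − (-0.01795)/(1.62867) = 1.17330
h(1.17330) = 0.00842
x₄ = 1.17330 − 0.00842·(1.17330 − 1.16228) / (0.00842 − (-0.08075)) = 1.17330 − (0.00009)/(0.08917) = 1.17226

1.172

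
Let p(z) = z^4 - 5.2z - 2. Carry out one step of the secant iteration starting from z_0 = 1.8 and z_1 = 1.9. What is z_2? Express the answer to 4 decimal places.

p(1.8) = -0.862400, p(1.9) = 1.152100
z_2 = 1.900000 − 1.152100·(1.900000 − 1.800000) / (1.152100 − (-0.862400)) = 1.900000 − (0.115210)/(2.014500) = 1.842810

1.8428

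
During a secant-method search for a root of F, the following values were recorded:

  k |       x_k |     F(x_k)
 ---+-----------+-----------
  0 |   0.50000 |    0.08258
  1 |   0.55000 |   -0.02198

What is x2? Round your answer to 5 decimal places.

0.53949

x2 = 0.55000 − (-0.02198)·(0.55000 − 0.50000) / (-0.02198 − 0.08258)
   = 0.55000 − (-0.0010990)/(-0.1045600) = 0.5394893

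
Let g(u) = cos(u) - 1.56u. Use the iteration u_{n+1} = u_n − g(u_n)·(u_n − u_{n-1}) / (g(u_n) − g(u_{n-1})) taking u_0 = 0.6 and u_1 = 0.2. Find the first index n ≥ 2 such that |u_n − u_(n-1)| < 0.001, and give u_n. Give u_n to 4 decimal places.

n = 4, u_n = 0.5474

g(0.6) = -0.110664, g(0.2) = 0.668067
u_2 = 0.200000 − 0.668067·(-0.400000)/(0.778731) = 0.543157;  |Δ| = 0.343157
g(0.543157) = 0.008757
u_3 = 0.543157 − 0.008757·(0.343157)/(-0.659309) = 0.547715;  |Δ| = 0.004558
g(0.547715) = -0.000718
u_4 = 0.547715 − (-0.000718)·(0.004558)/(-0.009475) = 0.547369;  |Δ| = 0.000345
|u_4 − u_3| = 0.000345 < 0.001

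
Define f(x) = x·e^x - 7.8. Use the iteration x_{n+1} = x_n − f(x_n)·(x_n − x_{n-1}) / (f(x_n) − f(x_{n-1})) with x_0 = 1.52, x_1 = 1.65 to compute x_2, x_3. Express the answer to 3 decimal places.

1.587, 1.590

f(1.52) = -0.85022, f(1.65) = 0.79152
x_2 = 1.65000 − 0.79152·(1.65000 − 1.52000) / (0.79152 − (-0.85022)) = 1.65000 − (0.10290)/(1.64173) = 1.58732
f(1.58732) = -0.03696
x_3 = 1.58732 − (-0.03696)·(1.58732 − 1.65000) / (-0.03696 − 0.79152) = 1.58732 − (0.00232)/(-0.82848) = 1.59012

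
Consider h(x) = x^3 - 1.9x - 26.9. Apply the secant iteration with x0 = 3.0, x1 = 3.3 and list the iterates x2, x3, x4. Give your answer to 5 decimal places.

3.20079, 3.20714, 3.20734

h(3.0) = -5.6000000, h(3.3) = 2.7670000
x2 = 3.3000000 − 2.7670000·(3.3000000 − 3.0000000) / (2.7670000 − (-5.6000000)) = 3.3000000 − (0.8301000)/(8.3670000) = 3.2007888
h(3.2007888) = -0.1892604
x3 = 3.2007888 − (-0.1892604)·(3.2007888 − 3.3000000) / (-0.1892604 − 2.7670000) = 3.2007888 − (0.0187768)/(-2.9562604) = 3.2071403
h(3.2071403) = -0.0057257
x4 = 3.2071403 − (-0.0057257)·(3.2071403 − 3.2007888) / (-0.0057257 − (-0.1892604)) = 3.2071403 − (-0.0000364)/(0.1835347) = 3.2073385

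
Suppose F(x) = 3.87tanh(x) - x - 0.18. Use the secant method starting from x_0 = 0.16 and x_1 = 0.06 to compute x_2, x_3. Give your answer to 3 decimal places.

F(0.16) = 0.27397, F(0.06) = -0.00808
x_2 = 0.06000 − (-0.00808)·(0.06000 − 0.16000) / (-0.00808 − 0.27397) = 0.06000 − (0.00081)/(-0.28205) = 0.06286
F(0.06286) = 0.00010
x_3 = 0.06286 − 0.00010·(0.06286 − 0.06000) / (0.00010 − (-0.00808)) = 0.06286 − (0.00000)/(0.00818) = 0.06283

0.063, 0.063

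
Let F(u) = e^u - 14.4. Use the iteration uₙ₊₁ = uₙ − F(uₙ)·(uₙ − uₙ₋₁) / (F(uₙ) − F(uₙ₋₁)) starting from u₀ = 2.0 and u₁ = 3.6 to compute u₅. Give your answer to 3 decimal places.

F(2.0) = -7.01094, F(3.6) = 22.19823
u₂ = 3.60000 − 22.19823·(3.60000 − 2.00000) / (22.19823 − (-7.01094)) = 3.60000 − (35.51718)/(29.20918) = 2.38404
F(2.38404) = -3.55135
u₃ = 2.38404 − (-3.55135)·(2.38404 − 3.60000) / (-3.55135 − 22.19823) = 2.38404 − (4.31830)/(-25.74959) = 2.55174
F(2.55174) = -1.57054
u₄ = 2.55174 − (-1.57054)·(2.55174 − 2.38404) / (-1.57054 − (-3.55135)) = 2.55174 − (-0.26338)/(1.98081) = 2.68471
F(2.68471) = 0.25399
u₅ = 2.68471 − 0.25399·(2.68471 − 2.55174) / (0.25399 − (-1.57054)) = 2.68471 − (0.03377)/(1.82452) = 2.66620

2.666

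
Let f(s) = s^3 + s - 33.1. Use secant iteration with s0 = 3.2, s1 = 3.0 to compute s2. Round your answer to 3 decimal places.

3.104

f(3.2) = 2.86800, f(3.0) = -3.10000
s2 = 3.00000 − (-3.10000)·(3.00000 − 3.20000) / (-3.10000 − 2.86800) = 3.00000 − (0.62000)/(-5.96800) = 3.10389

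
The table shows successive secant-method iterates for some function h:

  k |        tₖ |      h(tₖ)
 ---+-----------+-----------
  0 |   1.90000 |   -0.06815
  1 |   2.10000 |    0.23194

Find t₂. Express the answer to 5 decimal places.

t₂ = 2.10000 − 0.23194·(2.10000 − 1.90000) / (0.23194 − (-0.06815))
   = 2.10000 − (0.0463880)/(0.3000900) = 1.9454197

1.94542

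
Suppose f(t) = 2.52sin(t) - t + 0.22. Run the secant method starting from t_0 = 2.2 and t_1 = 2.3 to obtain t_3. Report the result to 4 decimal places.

2.2229

f(2.2) = 0.057411, f(2.3) = -0.200823
t_2 = 2.300000 − (-0.200823)·(2.300000 − 2.200000) / (-0.200823 − 0.057411) = 2.300000 − (-0.020082)/(-0.258234) = 2.222232
f(2.222232) = 0.001707
t_3 = 2.222232 − 0.001707·(2.222232 − 2.300000) / (0.001707 − (-0.200823)) = 2.222232 − (-0.000133)/(0.202530) = 2.222888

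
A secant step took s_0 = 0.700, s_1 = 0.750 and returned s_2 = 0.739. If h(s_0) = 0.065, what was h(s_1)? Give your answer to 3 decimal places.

-0.018

The secant line through (0.700, 0.065) and (0.750, h(s_1)) crosses zero at s_2 = 0.739.
So (0.700, 0.065), (0.750, h(s_1)), (0.739, 0) are collinear:
h(s_1) = 0.065 · (0.750 − 0.739) / (0.700 − 0.739) = 0.065 · (0.01100)/(-0.03900) = -0.01833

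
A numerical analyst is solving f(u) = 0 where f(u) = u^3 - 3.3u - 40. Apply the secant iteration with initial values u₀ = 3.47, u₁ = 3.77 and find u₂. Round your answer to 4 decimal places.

3.7383

f(3.47) = -9.669077, f(3.77) = 1.141633
u₂ = 3.770000 − 1.141633·(3.770000 − 3.470000) / (1.141633 − (-9.669077)) = 3.770000 − (0.342490)/(10.810710) = 3.738319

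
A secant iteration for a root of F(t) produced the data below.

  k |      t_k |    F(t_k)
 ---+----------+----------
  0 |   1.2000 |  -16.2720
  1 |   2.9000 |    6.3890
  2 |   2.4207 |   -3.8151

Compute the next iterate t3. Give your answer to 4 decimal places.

2.5999

t3 = 2.4207 − (-3.8151)·(2.4207 − 2.9000) / (-3.8151 − 6.3890)
   = 2.4207 − (1.828577)/(-10.204100) = 2.599900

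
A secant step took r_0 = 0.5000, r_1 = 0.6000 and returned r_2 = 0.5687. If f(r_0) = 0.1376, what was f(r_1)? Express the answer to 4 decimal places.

The secant line through (0.5000, 0.1376) and (0.6000, f(r_1)) crosses zero at r_2 = 0.5687.
So (0.5000, 0.1376), (0.6000, f(r_1)), (0.5687, 0) are collinear:
f(r_1) = 0.1376 · (0.6000 − 0.5687) / (0.5000 − 0.5687) = 0.1376 · (0.031300)/(-0.068700) = -0.062691

-0.0627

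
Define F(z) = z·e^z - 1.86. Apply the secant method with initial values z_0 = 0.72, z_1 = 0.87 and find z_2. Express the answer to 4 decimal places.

0.8156

F(0.72) = -0.380808, F(0.87) = 0.216612
z_2 = 0.870000 − 0.216612·(0.870000 − 0.720000) / (0.216612 − (-0.380808)) = 0.870000 − (0.032492)/(0.597421) = 0.815613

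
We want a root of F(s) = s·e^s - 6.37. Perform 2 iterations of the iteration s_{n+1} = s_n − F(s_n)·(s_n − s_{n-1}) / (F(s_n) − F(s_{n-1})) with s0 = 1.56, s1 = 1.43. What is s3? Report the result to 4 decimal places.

F(1.56) = 1.053761, F(1.43) = -0.394460
s2 = 1.430000 − (-0.394460)·(1.430000 − 1.560000) / (-0.394460 − 1.053761) = 1.430000 − (0.051280)/(-1.448221) = 1.465409
F(1.465409) = -0.025787
s3 = 1.465409 − (-0.025787)·(1.465409 − 1.430000) / (-0.025787 − (-0.394460)) = 1.465409 − (-0.000913)/(0.368673) = 1.467885

1.4679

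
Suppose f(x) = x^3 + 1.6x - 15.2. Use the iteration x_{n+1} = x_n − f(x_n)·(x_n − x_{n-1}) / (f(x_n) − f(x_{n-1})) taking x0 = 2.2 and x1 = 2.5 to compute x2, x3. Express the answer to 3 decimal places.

2.257, 2.262

f(2.2) = -1.03200, f(2.5) = 4.42500
x2 = 2.50000 − 4.42500·(2.50000 − 2.20000) / (4.42500 − (-1.03200)) = 2.50000 − (1.32750)/(5.45700) = 2.25673
f(2.25673) = -0.09601
x3 = 2.25673 − (-0.09601)·(2.25673 − 2.50000) / (-0.09601 − 4.42500) = 2.25673 − (0.02336)/(-4.52101) = 2.26190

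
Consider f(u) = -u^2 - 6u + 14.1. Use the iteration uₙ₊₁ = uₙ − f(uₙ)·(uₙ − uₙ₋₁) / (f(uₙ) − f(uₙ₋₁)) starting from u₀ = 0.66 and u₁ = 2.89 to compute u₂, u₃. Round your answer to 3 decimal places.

1.676, 1.793

f(0.66) = 9.70440, f(2.89) = -11.59210
u₂ = 2.89000 − (-11.59210)·(2.89000 − 0.66000) / (-11.59210 − 9.70440) = 2.89000 − (-25.85038)/(-21.29650) = 1.67617
f(1.67617) = 1.23346
u₃ = 1.67617 − 1.23346·(1.67617 − 2.89000) / (1.23346 − (-11.59210)) = 1.67617 − (-1.49721)/(12.82556) = 1.79290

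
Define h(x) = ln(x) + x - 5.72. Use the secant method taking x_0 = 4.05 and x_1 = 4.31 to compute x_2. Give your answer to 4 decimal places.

h(4.05) = -0.271283, h(4.31) = 0.050938
x_2 = 4.310000 − 0.050938·(4.310000 − 4.050000) / (0.050938 − (-0.271283)) = 4.310000 − (0.013244)/(0.322221) = 4.268898

4.2689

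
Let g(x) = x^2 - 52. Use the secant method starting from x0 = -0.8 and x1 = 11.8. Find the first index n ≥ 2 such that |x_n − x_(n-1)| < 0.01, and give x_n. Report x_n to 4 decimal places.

n = 7, x_n = 7.2111

g(-0.8) = -51.360000, g(11.8) = 87.240000
x2 = 11.800000 − 87.240000·(12.600000)/(138.600000) = 3.869091;  |Δ| = 7.930909
g(3.869091) = -37.030136
x3 = 3.869091 − (-37.030136)·(-7.930909)/(-124.270136) = 6.232351;  |Δ| = 2.363260
g(6.232351) = -13.157802
x4 = 6.232351 − (-13.157802)·(2.363260)/(23.872333) = 7.534918;  |Δ| = 1.302567
g(7.534918) = 4.774984
x5 = 7.534918 − 4.774984·(1.302567)/(17.932786) = 7.188082;  |Δ| = 0.346836
g(7.188082) = -0.331482
x6 = 7.188082 − (-0.331482)·(-0.346836)/(-5.106466) = 7.210596;  |Δ| = 0.022515
g(7.210596) = -0.007302
x7 = 7.210596 − (-0.007302)·(0.022515)/(0.324180) = 7.211103;  |Δ| = 0.000507
|x7 − x6| = 0.000507 < 0.01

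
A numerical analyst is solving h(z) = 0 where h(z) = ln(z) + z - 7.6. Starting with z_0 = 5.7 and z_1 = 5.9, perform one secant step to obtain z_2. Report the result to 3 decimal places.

h(5.7) = -0.15953, h(5.9) = 0.07495
z_2 = 5.90000 − 0.07495·(5.90000 − 5.70000) / (0.07495 − (-0.15953)) = 5.90000 − (0.01499)/(0.23449) = 5.83607

5.836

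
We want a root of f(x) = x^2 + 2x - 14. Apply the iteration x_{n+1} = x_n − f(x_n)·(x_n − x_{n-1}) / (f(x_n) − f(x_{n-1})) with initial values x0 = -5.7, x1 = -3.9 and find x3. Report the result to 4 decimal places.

f(-5.7) = 7.090000, f(-3.9) = -6.590000
x2 = -3.900000 − (-6.590000)·(-3.900000 − (-5.700000)) / (-6.590000 − 7.090000) = -3.900000 − (-11.862000)/(-13.680000) = -4.767105
f(-4.767105) = -0.808918
x3 = -4.767105 − (-0.808918)·(-4.767105 − (-3.900000)) / (-0.808918 − (-6.590000)) = -4.767105 − (0.701417)/(5.781082) = -4.888435

-4.8884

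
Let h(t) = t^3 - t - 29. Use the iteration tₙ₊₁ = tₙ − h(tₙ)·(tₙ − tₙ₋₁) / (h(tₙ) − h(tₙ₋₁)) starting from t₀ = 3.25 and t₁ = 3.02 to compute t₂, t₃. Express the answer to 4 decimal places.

3.1771, 3.1810

h(3.25) = 2.078125, h(3.02) = -4.476392
t₂ = 3.020000 − (-4.476392)·(3.020000 − 3.250000) / (-4.476392 − 2.078125) = 3.020000 − (1.029570)/(-6.554517) = 3.177078
h(3.177078) = -0.108211
t₃ = 3.177078 − (-0.108211)·(3.177078 − 3.020000) / (-0.108211 − (-4.476392)) = 3.177078 − (-0.016998)/(4.368181) = 3.180969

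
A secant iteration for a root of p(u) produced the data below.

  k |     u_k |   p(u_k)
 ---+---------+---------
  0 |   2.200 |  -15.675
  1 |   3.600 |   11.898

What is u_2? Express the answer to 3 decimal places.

u_2 = 3.600 − 11.898·(3.600 − 2.200) / (11.898 − (-15.675))
   = 3.600 − (16.65720)/(27.57300) = 2.99589

2.996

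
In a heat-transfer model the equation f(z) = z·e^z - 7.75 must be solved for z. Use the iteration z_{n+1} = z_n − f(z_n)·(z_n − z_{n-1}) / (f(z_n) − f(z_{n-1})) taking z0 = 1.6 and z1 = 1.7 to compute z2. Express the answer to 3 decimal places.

f(1.6) = 0.17485, f(1.7) = 1.55571
z2 = 1.70000 − 1.55571·(1.70000 − 1.60000) / (1.55571 − 0.17485) = 1.70000 − (0.15557)/(1.38086) = 1.58734

1.587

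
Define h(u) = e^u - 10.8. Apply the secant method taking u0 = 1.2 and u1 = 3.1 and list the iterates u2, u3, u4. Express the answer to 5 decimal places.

h(1.2) = -7.4798831, h(3.1) = 11.3979513
u2 = 3.1000000 − 11.3979513·(3.1000000 − 1.2000000) / (11.3979513 − (-7.4798831)) = 3.1000000 − (21.6561074)/(18.8778344) = 1.9528288
h(1.9528288) = -3.7514013
u3 = 1.9528288 − (-3.7514013)·(1.9528288 − 3.1000000) / (-3.7514013 − 11.3979513) = 1.9528288 − (4.3034995)/(-15.1493526) = 2.2369003
h(2.2369003) = -1.4357398
u4 = 2.2369003 − (-1.4357398)·(2.2369003 − 1.9528288) / (-1.4357398 − (-3.7514013)) = 2.2369003 − (-0.4078528)/(2.3156615) = 2.4130283

1.95283, 2.23690, 2.41303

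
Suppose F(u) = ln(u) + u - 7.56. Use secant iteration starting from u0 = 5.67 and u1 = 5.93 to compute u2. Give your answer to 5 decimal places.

F(5.67) = -0.1548109, F(5.93) = 0.1500242
u2 = 5.9300000 − 0.1500242·(5.9300000 − 5.6700000) / (0.1500242 − (-0.1548109)) = 5.9300000 − (0.0390063)/(0.3048351) = 5.8020413

5.80204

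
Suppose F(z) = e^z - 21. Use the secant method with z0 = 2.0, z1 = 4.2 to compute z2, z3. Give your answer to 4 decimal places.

2.5050, 2.7776

F(2.0) = -13.610944, F(4.2) = 45.686331
z2 = 4.200000 − 45.686331·(4.200000 − 2.000000) / (45.686331 − (-13.610944)) = 4.200000 − (100.509928)/(59.297275) = 2.504982
F(2.504982) = -8.756657
z3 = 2.504982 − (-8.756657)·(2.504982 − 4.200000) / (-8.756657 − 45.686331) = 2.504982 − (14.842689)/(-54.442988) = 2.777610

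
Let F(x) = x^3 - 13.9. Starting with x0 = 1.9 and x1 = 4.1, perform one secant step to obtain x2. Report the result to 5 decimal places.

F(1.9) = -7.0410000, F(4.1) = 55.0210000
x2 = 4.1000000 − 55.0210000·(4.1000000 − 1.9000000) / (55.0210000 − (-7.0410000)) = 4.1000000 − (121.0462000)/(62.0620000) = 2.1495923

2.14959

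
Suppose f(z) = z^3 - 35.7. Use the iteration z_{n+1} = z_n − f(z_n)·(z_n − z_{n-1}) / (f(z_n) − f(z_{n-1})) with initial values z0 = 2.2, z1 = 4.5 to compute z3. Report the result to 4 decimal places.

3.1764

f(2.2) = -25.052000, f(4.5) = 55.425000
z2 = 4.500000 − 55.425000·(4.500000 − 2.200000) / (55.425000 − (-25.052000)) = 4.500000 − (127.477500)/(80.477000) = 2.915976
f(2.915976) = -10.905701
z3 = 2.915976 − (-10.905701)·(2.915976 − 4.500000) / (-10.905701 − 55.425000) = 2.915976 − (17.274892)/(-66.330701) = 3.176412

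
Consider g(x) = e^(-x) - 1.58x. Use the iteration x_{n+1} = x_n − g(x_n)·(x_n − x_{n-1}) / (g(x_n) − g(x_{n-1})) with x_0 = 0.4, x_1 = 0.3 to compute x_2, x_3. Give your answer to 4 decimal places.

0.4168, 0.4171

g(0.4) = 0.038320, g(0.3) = 0.266818
x_2 = 0.300000 − 0.266818·(0.300000 − 0.400000) / (0.266818 − 0.038320) = 0.300000 − (-0.026682)/(0.228498) = 0.416770
g(0.416770) = 0.000675
x_3 = 0.416770 − 0.000675·(0.416770 − 0.300000) / (0.000675 − 0.266818) = 0.416770 − (0.000079)/(-0.266143) = 0.417067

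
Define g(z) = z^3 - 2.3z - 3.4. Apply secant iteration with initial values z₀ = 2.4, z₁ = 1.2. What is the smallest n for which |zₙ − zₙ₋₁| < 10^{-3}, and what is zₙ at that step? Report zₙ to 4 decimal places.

n = 7, zₙ = 2.0000

g(2.4) = 4.904000, g(1.2) = -4.432000
z₂ = 1.200000 − (-4.432000)·(-1.200000)/(-9.336000) = 1.769666;  |Δ| = 0.569666
g(1.769666) = -1.928139
z₃ = 1.769666 − (-1.928139)·(0.569666)/(2.503861) = 2.208346;  |Δ| = 0.438680
g(2.208346) = 2.290450
z₄ = 2.208346 − 2.290450·(0.438680)/(4.218589) = 1.970168;  |Δ| = 0.238178
g(1.970168) = -0.284057
z₅ = 1.970168 − (-0.284057)·(-0.238178)/(-2.574507) = 1.996447;  |Δ| = 0.026279
g(1.996447) = -0.034386
z₆ = 1.996447 − (-0.034386)·(0.026279)/(0.249671) = 2.000067;  |Δ| = 0.003619
g(2.000067) = 0.000646
z₇ = 2.000067 − 0.000646·(0.003619)/(0.035031) = 2.000000;  |Δ| = 0.000067
|z₇ − z₆| = 0.000067 < 10^{-3}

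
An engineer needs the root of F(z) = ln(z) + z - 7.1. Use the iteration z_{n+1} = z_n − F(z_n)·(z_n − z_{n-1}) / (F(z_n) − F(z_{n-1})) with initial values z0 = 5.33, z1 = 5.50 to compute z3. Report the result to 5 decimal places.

5.41148

F(5.33) = -0.0966488, F(5.50) = 0.1047481
z2 = 5.5000000 − 0.1047481·(5.5000000 − 5.3300000) / (0.1047481 − (-0.0966488)) = 5.5000000 − (0.0178072)/(0.2013969) = 5.4115817
F(5.4115817) = 0.0001231
z3 = 5.4115817 − 0.0001231·(5.4115817 − 5.5000000) / (0.0001231 − 0.1047481) = 5.4115817 − (-0.0000109)/(-0.1046250) = 5.4114777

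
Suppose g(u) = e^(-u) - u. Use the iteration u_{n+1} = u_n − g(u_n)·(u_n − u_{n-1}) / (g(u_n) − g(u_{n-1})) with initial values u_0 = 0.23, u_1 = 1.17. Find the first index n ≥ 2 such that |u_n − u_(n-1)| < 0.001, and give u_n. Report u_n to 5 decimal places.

g(0.23) = 0.5645336, g(1.17) = -0.8596331
u_2 = 1.1700000 − (-0.8596331)·(0.9400000)/(-1.4241667) = 0.6026120;  |Δ| = 0.5673880
g(0.6026120) = -0.0552320
u_3 = 0.6026120 − (-0.0552320)·(-0.5673880)/(0.8044011) = 0.5636539;  |Δ| = 0.0389581
g(0.5636539) = 0.0054719
u_4 = 0.5636539 − 0.0054719·(-0.0389581)/(0.0607039) = 0.5671656;  |Δ| = 0.0035117
g(0.5671656) = -0.0000349
u_5 = 0.5671656 − (-0.0000349)·(0.0035117)/(-0.0055068) = 0.5671433;  |Δ| = 0.0000223
|u_5 − u_4| = 0.0000223 < 0.001

n = 5, u_n = 0.56714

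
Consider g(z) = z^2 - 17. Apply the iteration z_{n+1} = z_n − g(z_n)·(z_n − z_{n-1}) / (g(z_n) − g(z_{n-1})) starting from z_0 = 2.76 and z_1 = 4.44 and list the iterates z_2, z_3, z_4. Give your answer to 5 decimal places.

g(2.76) = -9.3824000, g(4.44) = 2.7136000
z_2 = 4.4400000 − 2.7136000·(4.4400000 − 2.7600000) / (2.7136000 − (-9.3824000)) = 4.4400000 − (4.5588480)/(12.0960000) = 4.0631111
g(4.0631111) = -0.4911281
z_3 = 4.0631111 − (-0.4911281)·(4.0631111 − 4.4400000) / (-0.4911281 − 2.7136000) = 4.0631111 − (0.1851007)/(-3.2047281) = 4.1208697
g(4.1208697) = -0.0184325
z_4 = 4.1208697 − (-0.0184325)·(4.1208697 − 4.0631111) / (-0.0184325 − (-0.4911281)) = 4.1208697 − (-0.0010646)/(0.4726956) = 4.1231220

4.06311, 4.12087, 4.12312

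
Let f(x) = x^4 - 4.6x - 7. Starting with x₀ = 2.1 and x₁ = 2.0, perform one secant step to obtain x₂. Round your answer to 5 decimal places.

2.00669

f(2.1) = 2.7881000, f(2.0) = -0.2000000
x₂ = 2.0000000 − (-0.2000000)·(2.0000000 − 2.1000000) / (-0.2000000 − 2.7881000) = 2.0000000 − (0.0200000)/(-2.9881000) = 2.0066932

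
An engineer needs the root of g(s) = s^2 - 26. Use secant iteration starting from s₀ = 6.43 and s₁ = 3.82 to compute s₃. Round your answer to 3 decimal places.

5.123

g(6.43) = 15.34490, g(3.82) = -11.40760
s₂ = 3.82000 − (-11.40760)·(3.82000 − 6.43000) / (-11.40760 − 15.34490) = 3.82000 − (29.77384)/(-26.75250) = 4.93294
g(4.93294) = -1.66614
s₃ = 4.93294 − (-1.66614)·(4.93294 − 3.82000) / (-1.66614 − (-11.40760)) = 4.93294 − (-1.85430)/(9.74146) = 5.12329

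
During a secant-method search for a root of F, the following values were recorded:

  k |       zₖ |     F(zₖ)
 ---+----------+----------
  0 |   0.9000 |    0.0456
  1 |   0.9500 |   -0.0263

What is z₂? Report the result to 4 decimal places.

0.9317

z₂ = 0.9500 − (-0.0263)·(0.9500 − 0.9000) / (-0.0263 − 0.0456)
   = 0.9500 − (-0.001315)/(-0.071900) = 0.931711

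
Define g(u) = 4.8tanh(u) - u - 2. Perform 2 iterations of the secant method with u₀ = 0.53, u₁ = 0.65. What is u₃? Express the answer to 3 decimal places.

0.609

g(0.53) = -0.20017, g(0.65) = 0.09402
u₂ = 0.65000 − 0.09402·(0.65000 − 0.53000) / (0.09402 − (-0.20017)) = 0.65000 − (0.01128)/(0.29419) = 0.61165
g(0.61165) = 0.00573
u₃ = 0.61165 − 0.00573·(0.61165 − 0.65000) / (0.00573 − 0.09402) = 0.61165 − (-0.00022)/(-0.08828) = 0.60916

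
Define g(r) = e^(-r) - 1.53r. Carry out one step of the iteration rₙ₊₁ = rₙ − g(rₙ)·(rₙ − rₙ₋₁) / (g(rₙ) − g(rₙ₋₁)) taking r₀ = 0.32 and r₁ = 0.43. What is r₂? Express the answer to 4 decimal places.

0.4267

g(0.32) = 0.236549, g(0.43) = -0.007391
r₂ = 0.430000 − (-0.007391)·(0.430000 − 0.320000) / (-0.007391 − 0.236549) = 0.430000 − (-0.000813)/(-0.243940) = 0.426667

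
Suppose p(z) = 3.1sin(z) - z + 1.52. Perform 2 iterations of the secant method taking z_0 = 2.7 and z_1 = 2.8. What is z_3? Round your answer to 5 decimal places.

2.73785

p(2.7) = 0.1448776, p(2.8) = -0.2415367
z_2 = 2.8000000 − (-0.2415367)·(2.8000000 − 2.7000000) / (-0.2415367 − 0.1448776) = 2.8000000 − (-0.0241537)/(-0.3864144) = 2.7374928
p(2.7374928) = 0.0014001
z_3 = 2.7374928 − 0.0014001·(2.7374928 − 2.8000000) / (0.0014001 − (-0.2415367)) = 2.7374928 − (-0.0000875)/(0.2429368) = 2.7378531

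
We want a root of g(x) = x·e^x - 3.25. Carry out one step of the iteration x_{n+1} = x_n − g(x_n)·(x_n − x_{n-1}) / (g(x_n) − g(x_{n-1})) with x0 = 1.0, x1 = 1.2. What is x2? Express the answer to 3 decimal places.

g(1.0) = -0.53172, g(1.2) = 0.73414
x2 = 1.20000 − 0.73414·(1.20000 − 1.00000) / (0.73414 − (-0.53172)) = 1.20000 − (0.14683)/(1.26586) = 1.08401

1.084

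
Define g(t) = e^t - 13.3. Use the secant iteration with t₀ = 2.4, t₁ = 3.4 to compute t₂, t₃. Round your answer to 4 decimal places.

2.5202, 2.5638

g(2.4) = -2.276824, g(3.4) = 16.664100
t₂ = 3.400000 − 16.664100·(3.400000 − 2.400000) / (16.664100 − (-2.276824)) = 3.400000 − (16.664100)/(18.940924) = 2.520207
g(2.520207) = -0.868836
t₃ = 2.520207 − (-0.868836)·(2.520207 − 3.400000) / (-0.868836 − 16.664100) = 2.520207 − (0.764396)/(-17.532936) = 2.563804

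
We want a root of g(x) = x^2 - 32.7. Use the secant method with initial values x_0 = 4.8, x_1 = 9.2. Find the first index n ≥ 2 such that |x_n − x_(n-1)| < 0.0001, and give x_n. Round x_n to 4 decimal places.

n = 6, x_n = 5.7184

g(4.8) = -9.660000, g(9.2) = 51.940000
x_2 = 9.200000 − 51.940000·(4.400000)/(61.600000) = 5.490000;  |Δ| = 3.710000
g(5.490000) = -2.559900
x_3 = 5.490000 − (-2.559900)·(-3.710000)/(-54.499900) = 5.664261;  |Δ| = 0.174261
g(5.664261) = -0.616143
x_4 = 5.664261 − (-0.616143)·(0.174261)/(1.943757) = 5.719500;  |Δ| = 0.055238
g(5.719500) = 0.012677
x_5 = 5.719500 − 0.012677·(0.055238)/(0.628820) = 5.718386;  |Δ| = 0.001114
g(5.718386) = -0.000060
x_6 = 5.718386 − (-0.000060)·(-0.001114)/(-0.012737) = 5.718391;  |Δ| = 0.000005
|x_6 − x_5| = 0.000005 < 0.0001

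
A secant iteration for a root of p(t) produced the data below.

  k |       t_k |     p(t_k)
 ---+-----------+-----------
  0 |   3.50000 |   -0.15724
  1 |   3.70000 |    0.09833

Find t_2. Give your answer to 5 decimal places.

t_2 = 3.70000 − 0.09833·(3.70000 − 3.50000) / (0.09833 − (-0.15724))
   = 3.70000 − (0.0196660)/(0.2555700) = 3.6230504

3.62305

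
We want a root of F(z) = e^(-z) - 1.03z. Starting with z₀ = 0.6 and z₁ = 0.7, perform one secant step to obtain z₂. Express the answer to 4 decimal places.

0.5554

F(0.6) = -0.069188, F(0.7) = -0.224415
z₂ = 0.700000 − (-0.224415)·(0.700000 − 0.600000) / (-0.224415 − (-0.069188)) = 0.700000 − (-0.022441)/(-0.155226) = 0.555427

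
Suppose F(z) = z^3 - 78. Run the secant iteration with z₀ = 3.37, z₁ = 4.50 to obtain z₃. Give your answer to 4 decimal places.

4.2699

F(3.37) = -39.727247, F(4.50) = 13.125000
z₂ = 4.500000 − 13.125000·(4.500000 − 3.370000) / (13.125000 − (-39.727247)) = 4.500000 − (14.831250)/(52.852247) = 4.219383
F(4.219383) = -2.881522
z₃ = 4.219383 − (-2.881522)·(4.219383 − 4.500000) / (-2.881522 − 13.125000) = 4.219383 − (0.808605)/(-16.006522) = 4.269900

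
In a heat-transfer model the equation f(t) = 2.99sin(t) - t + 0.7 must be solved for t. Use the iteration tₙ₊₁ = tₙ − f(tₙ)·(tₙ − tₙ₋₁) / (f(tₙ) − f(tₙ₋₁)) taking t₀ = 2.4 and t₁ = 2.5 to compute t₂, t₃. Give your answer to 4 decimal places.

f(2.4) = 0.319635, f(2.5) = -0.010568
t₂ = 2.500000 − (-0.010568)·(2.500000 − 2.400000) / (-0.010568 − 0.319635) = 2.500000 − (-0.001057)/(-0.330203) = 2.496799
f(2.496799) = 0.000290
t₃ = 2.496799 − 0.000290·(2.496799 − 2.500000) / (0.000290 − (-0.010568)) = 2.496799 − (-0.000001)/(0.010858) = 2.496885

2.4968, 2.4969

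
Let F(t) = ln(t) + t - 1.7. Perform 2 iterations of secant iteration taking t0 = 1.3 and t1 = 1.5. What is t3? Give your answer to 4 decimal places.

1.3788

F(1.3) = -0.137636, F(1.5) = 0.205465
t2 = 1.500000 − 0.205465·(1.500000 − 1.300000) / (0.205465 − (-0.137636)) = 1.500000 − (0.041093)/(0.343101) = 1.380230
F(1.380230) = 0.002481
t3 = 1.380230 − 0.002481·(1.380230 − 1.500000) / (0.002481 − 0.205465) = 1.380230 − (-0.000297)/(-0.202984) = 1.378767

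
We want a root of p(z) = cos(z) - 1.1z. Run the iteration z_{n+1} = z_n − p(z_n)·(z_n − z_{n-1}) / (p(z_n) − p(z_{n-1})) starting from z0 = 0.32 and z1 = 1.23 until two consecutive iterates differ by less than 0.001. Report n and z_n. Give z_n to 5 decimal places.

p(0.32) = 0.5972354, p(1.23) = -1.0187623
z2 = 1.2300000 − (-1.0187623)·(0.9100000)/(-1.6159977) = 0.6563150;  |Δ| = 0.5736850
p(0.6563150) = 0.0702997
z3 = 0.6563150 − 0.0702997·(-0.5736850)/(1.0890620) = 0.6933468;  |Δ| = 0.0370318
p(0.6933468) = 0.0064299
z4 = 0.6933468 − 0.0064299·(0.0370318)/(-0.0638698) = 0.6970748;  |Δ| = 0.0037281
p(0.6970748) = -0.0000590
z5 = 0.6970748 − (-0.0000590)·(0.0037281)/(-0.0064889) = 0.6970410;  |Δ| = 0.0000339
|z5 − z4| = 0.0000339 < 0.001

n = 5, z_n = 0.69704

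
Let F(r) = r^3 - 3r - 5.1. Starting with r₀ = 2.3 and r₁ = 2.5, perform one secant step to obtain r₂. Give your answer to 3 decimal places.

2.288

F(2.3) = 0.16700, F(2.5) = 3.02500
r₂ = 2.50000 − 3.02500·(2.50000 − 2.30000) / (3.02500 − 0.16700) = 2.50000 − (0.60500)/(2.85800) = 2.28831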